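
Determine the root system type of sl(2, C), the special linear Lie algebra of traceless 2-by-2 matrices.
This is sl(2), which has dimension 2^2 - 1 = 3 and rank 2 - 1 = 1 (a Cartan subalgebra is the diagonal traceless matrices). In the classification of classical Lie algebras, the special linear algebra sl(n+1) has type A_n; here n = 1, so the Dynkin diagram is a chain of 1 nodes with single edges (A_1). Hence the type is A_1.

A_1 (sl(2))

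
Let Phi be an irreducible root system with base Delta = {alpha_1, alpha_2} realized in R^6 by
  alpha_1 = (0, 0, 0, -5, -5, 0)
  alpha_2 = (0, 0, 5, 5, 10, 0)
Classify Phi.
Compute the Cartan integers a_ij = 2(alpha_i, alpha_j)/(alpha_j, alpha_j); the resulting 2x2 Cartan matrix is
[[2, -1], [-3, 2]].
The roots have two lengths (squared-length ratio 3:1); the short ones are alpha_{1}. The associated Dynkin diagram is two nodes joined by a triple edge (G_2), so the type is G_2.

G_2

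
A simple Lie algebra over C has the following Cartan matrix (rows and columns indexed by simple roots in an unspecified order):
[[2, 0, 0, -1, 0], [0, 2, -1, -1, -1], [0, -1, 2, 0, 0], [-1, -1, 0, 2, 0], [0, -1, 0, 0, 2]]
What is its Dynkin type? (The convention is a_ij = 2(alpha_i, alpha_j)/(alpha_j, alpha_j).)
The matrix has rank 5 with 2's on the diagonal. Reading the off-diagonal entries as Dynkin edges (a single edge where a_ij = a_ji = -1; a double or triple edge where a_ij * a_ji = 2 or 3), the diagram is a chain of 3 nodes with a fork of two nodes at one end (D_5). One simple-root ordering that puts it in standard form is (alpha_1, alpha_4, alpha_2, alpha_5, alpha_3). So the algebra is type D_5, i.e. so(10).

D5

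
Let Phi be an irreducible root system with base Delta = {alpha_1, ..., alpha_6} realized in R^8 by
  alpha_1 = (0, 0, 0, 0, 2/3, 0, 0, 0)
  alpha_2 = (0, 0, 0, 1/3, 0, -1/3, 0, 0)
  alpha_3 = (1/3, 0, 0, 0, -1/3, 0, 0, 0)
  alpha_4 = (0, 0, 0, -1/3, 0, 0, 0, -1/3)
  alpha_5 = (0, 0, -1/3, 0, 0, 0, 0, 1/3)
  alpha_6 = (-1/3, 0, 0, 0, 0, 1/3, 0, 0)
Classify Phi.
type C_6

Compute the Cartan integers a_ij = 2(alpha_i, alpha_j)/(alpha_j, alpha_j); the resulting 6x6 Cartan matrix is
[[2, 0, -2, 0, 0, 0], [0, 2, 0, -1, 0, -1], [-1, 0, 2, 0, 0, -1], [0, -1, 0, 2, -1, 0], [0, 0, 0, -1, 2, 0], [0, -1, -1, 0, 0, 2]].
The roots have two lengths (squared-length ratio 2:1); the short ones are alpha_{2,3,4,5,6}. The associated Dynkin diagram is a chain of 6 nodes with a double edge at one end; the terminal node there is the unique long simple root (C_6), so the type is C_6 (the algebra sp(12)).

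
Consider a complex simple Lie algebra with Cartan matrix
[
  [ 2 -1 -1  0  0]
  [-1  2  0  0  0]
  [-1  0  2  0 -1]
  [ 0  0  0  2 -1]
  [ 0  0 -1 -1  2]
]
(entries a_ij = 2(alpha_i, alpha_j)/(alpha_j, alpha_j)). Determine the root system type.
The matrix has rank 5 with 2's on the diagonal. Reading the off-diagonal entries as Dynkin edges (a single edge where a_ij = a_ji = -1; a double or triple edge where a_ij * a_ji = 2 or 3), the diagram is a chain of 5 nodes with single edges (A_5). One simple-root ordering that puts it in standard form is (alpha_2, alpha_1, alpha_3, alpha_5, alpha_4). So the algebra is type A_5, i.e. sl(6).

A_5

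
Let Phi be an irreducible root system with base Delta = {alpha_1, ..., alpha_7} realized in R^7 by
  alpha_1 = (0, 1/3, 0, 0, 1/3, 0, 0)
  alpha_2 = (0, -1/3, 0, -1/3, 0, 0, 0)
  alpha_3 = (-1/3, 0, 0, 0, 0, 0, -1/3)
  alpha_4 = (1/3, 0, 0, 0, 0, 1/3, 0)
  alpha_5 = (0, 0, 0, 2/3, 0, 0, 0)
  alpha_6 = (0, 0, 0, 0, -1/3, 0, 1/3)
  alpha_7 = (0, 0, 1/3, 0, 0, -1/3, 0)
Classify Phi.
Compute the Cartan integers a_ij = 2(alpha_i, alpha_j)/(alpha_j, alpha_j); the resulting 7x7 Cartan matrix is
[[2, -1, 0, 0, 0, -1, 0], [-1, 2, 0, 0, -1, 0, 0], [0, 0, 2, -1, 0, -1, 0], [0, 0, -1, 2, 0, 0, -1], [0, -2, 0, 0, 2, 0, 0], [-1, 0, -1, 0, 0, 2, 0], [0, 0, 0, -1, 0, 0, 2]].
The roots have two lengths (squared-length ratio 2:1); the short ones are alpha_{1,2,3,4,6,7}. The associated Dynkin diagram is a chain of 7 nodes with a double edge at one end; the terminal node there is the unique long simple root (C_7), so the type is C_7 (the algebra sp(14)).

C_7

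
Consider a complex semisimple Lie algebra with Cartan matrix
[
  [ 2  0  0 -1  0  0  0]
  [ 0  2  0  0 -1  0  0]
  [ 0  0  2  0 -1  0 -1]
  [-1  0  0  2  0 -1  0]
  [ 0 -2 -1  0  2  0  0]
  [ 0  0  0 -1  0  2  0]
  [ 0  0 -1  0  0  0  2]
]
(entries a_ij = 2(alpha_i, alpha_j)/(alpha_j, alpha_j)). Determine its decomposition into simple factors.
A_3 ⊕ B_4

The diagram associated to this matrix has two connected components: the simple roots {alpha_1, alpha_4, alpha_6} form a chain of 3 nodes with single edges (A_3), and {alpha_2, alpha_3, alpha_5, alpha_7} form a chain of 4 nodes with a double edge at one end; the terminal node there is the unique short simple root (B_4). A semisimple Lie algebra decomposes uniquely as the direct sum of simple ideals, one per connected component of its Dynkin diagram, so g ≅ A_3 ⊕ B_4 (dimension 15 + 36 = 51).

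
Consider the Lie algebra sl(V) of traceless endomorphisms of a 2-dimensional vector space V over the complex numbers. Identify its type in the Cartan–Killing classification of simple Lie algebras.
A_1 (sl(2))

This is sl(2), which has dimension 2^2 - 1 = 3 and rank 2 - 1 = 1 (a Cartan subalgebra is the diagonal traceless matrices). In the classification of classical Lie algebras, the special linear algebra sl(n+1) has type A_n; here n = 1, so the Dynkin diagram is a chain of 1 nodes with single edges (A_1). Hence the type is A_1.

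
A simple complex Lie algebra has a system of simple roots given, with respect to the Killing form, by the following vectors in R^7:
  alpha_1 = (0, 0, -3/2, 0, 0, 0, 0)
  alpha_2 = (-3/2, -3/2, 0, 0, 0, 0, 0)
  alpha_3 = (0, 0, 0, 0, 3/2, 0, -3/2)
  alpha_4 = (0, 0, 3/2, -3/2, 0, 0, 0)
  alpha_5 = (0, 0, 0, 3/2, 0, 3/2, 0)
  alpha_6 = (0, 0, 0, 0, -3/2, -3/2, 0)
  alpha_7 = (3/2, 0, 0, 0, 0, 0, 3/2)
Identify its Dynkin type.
B_7 (so(15))

Compute the Cartan integers a_ij = 2(alpha_i, alpha_j)/(alpha_j, alpha_j); the resulting 7x7 Cartan matrix is
[[2, 0, 0, -1, 0, 0, 0], [0, 2, 0, 0, 0, 0, -1], [0, 0, 2, 0, 0, -1, -1], [-2, 0, 0, 2, -1, 0, 0], [0, 0, 0, -1, 2, -1, 0], [0, 0, -1, 0, -1, 2, 0], [0, -1, -1, 0, 0, 0, 2]].
The roots have two lengths (squared-length ratio 2:1); the short ones are alpha_{1}. The associated Dynkin diagram is a chain of 7 nodes with a double edge at one end; the terminal node there is the unique short simple root (B_7), so the type is B_7 (the algebra so(15)).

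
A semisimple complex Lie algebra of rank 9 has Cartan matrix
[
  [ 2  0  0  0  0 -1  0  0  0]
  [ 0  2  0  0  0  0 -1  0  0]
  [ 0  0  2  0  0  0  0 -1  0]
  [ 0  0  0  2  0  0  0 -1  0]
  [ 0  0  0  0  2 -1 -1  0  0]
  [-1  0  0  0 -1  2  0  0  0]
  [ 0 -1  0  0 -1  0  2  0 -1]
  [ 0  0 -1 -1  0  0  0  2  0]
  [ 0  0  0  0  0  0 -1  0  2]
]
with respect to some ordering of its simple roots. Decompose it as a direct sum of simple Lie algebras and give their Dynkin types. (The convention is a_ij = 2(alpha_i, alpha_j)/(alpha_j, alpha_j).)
The diagram associated to this matrix has two connected components: the simple roots {alpha_3, alpha_4, alpha_8} form a chain of 3 nodes with single edges (A_3), and {alpha_1, alpha_2, alpha_5, alpha_6, alpha_7, alpha_9} form a chain of 4 nodes with a fork of two nodes at one end (D_6). A semisimple Lie algebra decomposes uniquely as the direct sum of simple ideals, one per connected component of its Dynkin diagram, so g ≅ A_3 ⊕ D_6 (dimension 15 + 66 = 81).

A_3 (sl(4)) ⊕ D_6 (so(12))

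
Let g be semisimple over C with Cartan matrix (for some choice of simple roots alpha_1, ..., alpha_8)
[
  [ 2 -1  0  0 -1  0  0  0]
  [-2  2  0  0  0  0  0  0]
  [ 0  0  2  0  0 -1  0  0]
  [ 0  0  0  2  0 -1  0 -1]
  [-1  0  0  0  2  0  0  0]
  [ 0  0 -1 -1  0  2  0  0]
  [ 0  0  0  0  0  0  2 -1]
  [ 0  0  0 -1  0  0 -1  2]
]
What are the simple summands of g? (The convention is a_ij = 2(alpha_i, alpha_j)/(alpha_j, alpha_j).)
A_5 + C_3

The diagram associated to this matrix has two connected components: the simple roots {alpha_3, alpha_4, alpha_6, alpha_7, alpha_8} form a chain of 5 nodes with single edges (A_5), and {alpha_1, alpha_2, alpha_5} form a chain of 3 nodes with a double edge at one end; the terminal node there is the unique long simple root (C_3). A semisimple Lie algebra decomposes uniquely as the direct sum of simple ideals, one per connected component of its Dynkin diagram, so g ≅ A_5 ⊕ C_3 (dimension 35 + 21 = 56).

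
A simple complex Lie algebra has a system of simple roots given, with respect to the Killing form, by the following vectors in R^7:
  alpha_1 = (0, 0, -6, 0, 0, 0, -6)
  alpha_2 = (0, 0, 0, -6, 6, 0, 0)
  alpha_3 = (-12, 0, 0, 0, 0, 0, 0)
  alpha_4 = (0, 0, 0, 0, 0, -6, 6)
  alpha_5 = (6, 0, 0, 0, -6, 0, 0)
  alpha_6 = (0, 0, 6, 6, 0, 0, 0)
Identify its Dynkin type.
C_6 (sp(12))

Compute the Cartan integers a_ij = 2(alpha_i, alpha_j)/(alpha_j, alpha_j); the resulting 6x6 Cartan matrix is
[[2, 0, 0, -1, 0, -1], [0, 2, 0, 0, -1, -1], [0, 0, 2, 0, -2, 0], [-1, 0, 0, 2, 0, 0], [0, -1, -1, 0, 2, 0], [-1, -1, 0, 0, 0, 2]].
The roots have two lengths (squared-length ratio 2:1); the short ones are alpha_{1,2,4,5,6}. The associated Dynkin diagram is a chain of 6 nodes with a double edge at one end; the terminal node there is the unique long simple root (C_6), so the type is C_6 (the algebra sp(12)).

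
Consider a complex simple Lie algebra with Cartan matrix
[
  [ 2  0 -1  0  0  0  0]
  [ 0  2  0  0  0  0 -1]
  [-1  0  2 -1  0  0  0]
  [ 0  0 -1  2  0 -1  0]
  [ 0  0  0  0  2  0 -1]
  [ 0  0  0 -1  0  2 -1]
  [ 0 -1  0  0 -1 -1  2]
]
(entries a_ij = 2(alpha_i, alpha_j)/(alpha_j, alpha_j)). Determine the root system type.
The matrix has rank 7 with 2's on the diagonal. Reading the off-diagonal entries as Dynkin edges (a single edge where a_ij = a_ji = -1; a double or triple edge where a_ij * a_ji = 2 or 3), the diagram is a chain of 5 nodes with a fork of two nodes at one end (D_7). One simple-root ordering that puts it in standard form is (alpha_1, alpha_3, alpha_4, alpha_6, alpha_7, alpha_5, alpha_2). So the algebra is type D_7, i.e. so(14).

D7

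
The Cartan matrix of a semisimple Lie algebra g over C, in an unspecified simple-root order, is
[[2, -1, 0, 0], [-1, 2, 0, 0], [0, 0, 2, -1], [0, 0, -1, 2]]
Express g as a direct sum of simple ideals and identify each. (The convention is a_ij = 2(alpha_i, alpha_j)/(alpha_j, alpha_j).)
A_2 (sl(3)) ⊕ A_2 (sl(3))

The diagram associated to this matrix has two connected components: the simple roots {alpha_3, alpha_4} form a chain of 2 nodes with single edges (A_2), and {alpha_1, alpha_2} form a chain of 2 nodes with single edges (A_2). A semisimple Lie algebra decomposes uniquely as the direct sum of simple ideals, one per connected component of its Dynkin diagram, so g ≅ A_2 ⊕ A_2 (dimension 8 + 8 = 16).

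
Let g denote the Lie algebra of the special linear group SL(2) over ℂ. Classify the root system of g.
type A_1

This is sl(2), which has dimension 2^2 - 1 = 3 and rank 2 - 1 = 1 (a Cartan subalgebra is the diagonal traceless matrices). In the classification of classical Lie algebras, the special linear algebra sl(n+1) has type A_n; here n = 1, so the Dynkin diagram is a chain of 1 nodes with single edges (A_1). Hence the type is A_1.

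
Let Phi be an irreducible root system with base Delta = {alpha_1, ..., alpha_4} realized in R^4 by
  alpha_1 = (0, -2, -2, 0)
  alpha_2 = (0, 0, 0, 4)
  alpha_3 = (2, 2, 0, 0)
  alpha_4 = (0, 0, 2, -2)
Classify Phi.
C4

Compute the Cartan integers a_ij = 2(alpha_i, alpha_j)/(alpha_j, alpha_j); the resulting 4x4 Cartan matrix is
[[2, 0, -1, -1], [0, 2, 0, -2], [-1, 0, 2, 0], [-1, -1, 0, 2]].
The roots have two lengths (squared-length ratio 2:1); the short ones are alpha_{1,3,4}. The associated Dynkin diagram is a chain of 4 nodes with a double edge at one end; the terminal node there is the unique long simple root (C_4), so the type is C_4 (the algebra sp(8)).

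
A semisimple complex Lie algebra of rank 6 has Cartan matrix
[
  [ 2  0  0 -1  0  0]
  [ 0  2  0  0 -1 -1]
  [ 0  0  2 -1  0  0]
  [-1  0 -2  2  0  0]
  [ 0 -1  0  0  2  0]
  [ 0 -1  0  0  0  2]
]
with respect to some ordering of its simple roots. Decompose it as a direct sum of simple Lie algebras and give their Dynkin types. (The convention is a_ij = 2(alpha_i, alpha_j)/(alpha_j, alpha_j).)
The diagram associated to this matrix has two connected components: the simple roots {alpha_2, alpha_5, alpha_6} form a chain of 3 nodes with single edges (A_3), and {alpha_1, alpha_3, alpha_4} form a chain of 3 nodes with a double edge at one end; the terminal node there is the unique short simple root (B_3). A semisimple Lie algebra decomposes uniquely as the direct sum of simple ideals, one per connected component of its Dynkin diagram, so g ≅ A_3 ⊕ B_3 (dimension 15 + 21 = 36).

A3 + B3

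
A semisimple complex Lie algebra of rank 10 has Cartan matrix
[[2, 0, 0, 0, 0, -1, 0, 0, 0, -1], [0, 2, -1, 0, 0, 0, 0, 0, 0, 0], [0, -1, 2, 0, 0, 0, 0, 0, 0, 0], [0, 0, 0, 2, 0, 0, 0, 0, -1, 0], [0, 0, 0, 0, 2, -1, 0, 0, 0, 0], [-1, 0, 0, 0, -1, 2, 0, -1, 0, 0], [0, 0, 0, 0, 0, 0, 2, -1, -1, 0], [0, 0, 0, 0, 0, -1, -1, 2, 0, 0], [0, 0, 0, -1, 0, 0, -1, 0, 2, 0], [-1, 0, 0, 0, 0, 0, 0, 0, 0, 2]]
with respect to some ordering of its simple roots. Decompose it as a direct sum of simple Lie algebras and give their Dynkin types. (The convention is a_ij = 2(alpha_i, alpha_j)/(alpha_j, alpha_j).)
The diagram associated to this matrix has two connected components: the simple roots {alpha_2, alpha_3} form a chain of 2 nodes with single edges (A_2), and {alpha_1, alpha_4, alpha_5, alpha_6, alpha_7, alpha_8, alpha_9, alpha_10} form a chain of 7 nodes with one extra node attached to the third node from one end (E_8). A semisimple Lie algebra decomposes uniquely as the direct sum of simple ideals, one per connected component of its Dynkin diagram, so g ≅ A_2 ⊕ E_8 (dimension 8 + 248 = 256).

A2 ⊕ E8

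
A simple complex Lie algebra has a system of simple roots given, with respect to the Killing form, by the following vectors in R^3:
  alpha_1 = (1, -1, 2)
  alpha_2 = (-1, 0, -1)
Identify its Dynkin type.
Compute the Cartan integers a_ij = 2(alpha_i, alpha_j)/(alpha_j, alpha_j); the resulting 2x2 Cartan matrix is
[[2, -3], [-1, 2]].
The roots have two lengths (squared-length ratio 3:1); the short ones are alpha_{2}. The associated Dynkin diagram is two nodes joined by a triple edge (G_2), so the type is G_2.

G_2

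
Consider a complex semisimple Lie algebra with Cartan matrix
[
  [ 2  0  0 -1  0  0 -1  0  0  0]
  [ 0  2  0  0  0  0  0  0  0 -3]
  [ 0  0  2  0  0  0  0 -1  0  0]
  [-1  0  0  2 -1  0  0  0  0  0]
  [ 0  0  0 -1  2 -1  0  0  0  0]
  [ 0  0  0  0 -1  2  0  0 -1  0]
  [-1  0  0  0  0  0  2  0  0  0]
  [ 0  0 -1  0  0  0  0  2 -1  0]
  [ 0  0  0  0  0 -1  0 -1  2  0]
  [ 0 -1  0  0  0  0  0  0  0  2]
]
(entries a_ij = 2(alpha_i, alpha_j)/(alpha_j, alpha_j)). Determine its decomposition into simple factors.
The diagram associated to this matrix has two connected components: the simple roots {alpha_1, alpha_3, alpha_4, alpha_5, alpha_6, alpha_7, alpha_8, alpha_9} form a chain of 8 nodes with single edges (A_8), and {alpha_2, alpha_10} form two nodes joined by a triple edge (G_2). A semisimple Lie algebra decomposes uniquely as the direct sum of simple ideals, one per connected component of its Dynkin diagram, so g ≅ A_8 ⊕ G_2 (dimension 80 + 14 = 94).

A8 + G2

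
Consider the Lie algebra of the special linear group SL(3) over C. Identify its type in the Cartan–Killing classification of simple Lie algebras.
A2

This is sl(3), which has dimension 3^2 - 1 = 8 and rank 3 - 1 = 2 (a Cartan subalgebra is the diagonal traceless matrices). In the classification of classical Lie algebras, the special linear algebra sl(n+1) has type A_n; here n = 2, so the Dynkin diagram is a chain of 2 nodes with single edges (A_2). Hence the type is A_2.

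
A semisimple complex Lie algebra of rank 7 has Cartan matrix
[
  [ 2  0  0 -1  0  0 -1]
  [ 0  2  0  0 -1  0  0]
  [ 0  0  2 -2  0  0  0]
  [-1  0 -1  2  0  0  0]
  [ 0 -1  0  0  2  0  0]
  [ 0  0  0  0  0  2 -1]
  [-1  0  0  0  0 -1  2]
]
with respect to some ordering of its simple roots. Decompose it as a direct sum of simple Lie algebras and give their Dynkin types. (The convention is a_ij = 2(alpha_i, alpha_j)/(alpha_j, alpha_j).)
The diagram associated to this matrix has two connected components: the simple roots {alpha_2, alpha_5} form a chain of 2 nodes with single edges (A_2), and {alpha_1, alpha_3, alpha_4, alpha_6, alpha_7} form a chain of 5 nodes with a double edge at one end; the terminal node there is the unique long simple root (C_5). A semisimple Lie algebra decomposes uniquely as the direct sum of simple ideals, one per connected component of its Dynkin diagram, so g ≅ A_2 ⊕ C_5 (dimension 8 + 55 = 63).

A2 ⊕ C5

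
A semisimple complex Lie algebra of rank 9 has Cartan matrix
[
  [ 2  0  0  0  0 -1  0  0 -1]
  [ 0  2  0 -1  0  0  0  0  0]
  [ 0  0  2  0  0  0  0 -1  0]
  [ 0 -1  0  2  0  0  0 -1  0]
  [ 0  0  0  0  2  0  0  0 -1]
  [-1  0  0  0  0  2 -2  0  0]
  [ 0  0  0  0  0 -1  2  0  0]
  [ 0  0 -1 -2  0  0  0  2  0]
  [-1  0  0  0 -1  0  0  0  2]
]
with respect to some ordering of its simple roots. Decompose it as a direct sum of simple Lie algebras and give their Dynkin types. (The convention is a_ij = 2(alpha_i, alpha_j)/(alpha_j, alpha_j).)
The diagram associated to this matrix has two connected components: the simple roots {alpha_1, alpha_5, alpha_6, alpha_7, alpha_9} form a chain of 5 nodes with a double edge at one end; the terminal node there is the unique short simple root (B_5), and {alpha_2, alpha_3, alpha_4, alpha_8} form a chain of 4 nodes with a double edge between the middle two (F_4). A semisimple Lie algebra decomposes uniquely as the direct sum of simple ideals, one per connected component of its Dynkin diagram, so g ≅ B_5 ⊕ F_4 (dimension 55 + 52 = 107).

B5 ⊕ F4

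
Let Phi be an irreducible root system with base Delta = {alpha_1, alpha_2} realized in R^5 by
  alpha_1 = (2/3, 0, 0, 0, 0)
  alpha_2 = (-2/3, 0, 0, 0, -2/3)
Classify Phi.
Compute the Cartan integers a_ij = 2(alpha_i, alpha_j)/(alpha_j, alpha_j); the resulting 2x2 Cartan matrix is
[[2, -1], [-2, 2]].
The roots have two lengths (squared-length ratio 2:1); the short ones are alpha_{1}. The associated Dynkin diagram is a chain of 2 nodes with a double edge at one end; the terminal node there is the unique short simple root (B_2), so the type is B_2 (the algebra so(5)).

B_2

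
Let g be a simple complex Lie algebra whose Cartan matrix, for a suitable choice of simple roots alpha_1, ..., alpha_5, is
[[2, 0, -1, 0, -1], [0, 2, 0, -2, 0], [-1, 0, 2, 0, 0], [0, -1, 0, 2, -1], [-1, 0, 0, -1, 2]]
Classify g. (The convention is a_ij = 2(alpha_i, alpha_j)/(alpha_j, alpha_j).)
The matrix has rank 5 with 2's on the diagonal. Reading the off-diagonal entries as Dynkin edges (a single edge where a_ij = a_ji = -1; a double or triple edge where a_ij * a_ji = 2 or 3), the diagram is a chain of 5 nodes with a double edge at one end; the terminal node there is the unique long simple root (C_5). One simple-root ordering that puts it in standard form is (alpha_3, alpha_1, alpha_5, alpha_4, alpha_2). So the algebra is type C_5, i.e. sp(10).

type C_5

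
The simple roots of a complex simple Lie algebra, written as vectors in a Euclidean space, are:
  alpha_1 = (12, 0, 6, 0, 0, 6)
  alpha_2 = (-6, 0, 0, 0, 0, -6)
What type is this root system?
G_2

Compute the Cartan integers a_ij = 2(alpha_i, alpha_j)/(alpha_j, alpha_j); the resulting 2x2 Cartan matrix is
[[2, -3], [-1, 2]].
The roots have two lengths (squared-length ratio 3:1); the short ones are alpha_{2}. The associated Dynkin diagram is two nodes joined by a triple edge (G_2), so the type is G_2.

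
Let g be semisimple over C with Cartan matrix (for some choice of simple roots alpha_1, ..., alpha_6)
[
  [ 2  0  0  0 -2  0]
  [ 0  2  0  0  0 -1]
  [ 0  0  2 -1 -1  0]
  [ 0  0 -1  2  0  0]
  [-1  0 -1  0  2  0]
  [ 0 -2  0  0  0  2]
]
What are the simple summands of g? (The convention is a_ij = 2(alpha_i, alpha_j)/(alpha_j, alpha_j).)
B_2 (so(5)) ⊕ C_4 (sp(8))

The diagram associated to this matrix has two connected components: the simple roots {alpha_2, alpha_6} form a chain of 2 nodes with a double edge at one end; the terminal node there is the unique short simple root (B_2), and {alpha_1, alpha_3, alpha_4, alpha_5} form a chain of 4 nodes with a double edge at one end; the terminal node there is the unique long simple root (C_4). A semisimple Lie algebra decomposes uniquely as the direct sum of simple ideals, one per connected component of its Dynkin diagram, so g ≅ B_2 ⊕ C_4 (dimension 10 + 36 = 46).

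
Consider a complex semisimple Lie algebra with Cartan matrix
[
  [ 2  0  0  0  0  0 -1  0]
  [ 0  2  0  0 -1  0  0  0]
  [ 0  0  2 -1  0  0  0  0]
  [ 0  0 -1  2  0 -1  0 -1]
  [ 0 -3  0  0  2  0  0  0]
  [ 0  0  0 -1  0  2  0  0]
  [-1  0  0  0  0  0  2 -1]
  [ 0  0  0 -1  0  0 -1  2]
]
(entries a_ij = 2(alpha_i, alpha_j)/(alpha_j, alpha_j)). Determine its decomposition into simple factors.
D_6 + G_2

The diagram associated to this matrix has two connected components: the simple roots {alpha_1, alpha_3, alpha_4, alpha_6, alpha_7, alpha_8} form a chain of 4 nodes with a fork of two nodes at one end (D_6), and {alpha_2, alpha_5} form two nodes joined by a triple edge (G_2). A semisimple Lie algebra decomposes uniquely as the direct sum of simple ideals, one per connected component of its Dynkin diagram, so g ≅ D_6 ⊕ G_2 (dimension 66 + 14 = 80).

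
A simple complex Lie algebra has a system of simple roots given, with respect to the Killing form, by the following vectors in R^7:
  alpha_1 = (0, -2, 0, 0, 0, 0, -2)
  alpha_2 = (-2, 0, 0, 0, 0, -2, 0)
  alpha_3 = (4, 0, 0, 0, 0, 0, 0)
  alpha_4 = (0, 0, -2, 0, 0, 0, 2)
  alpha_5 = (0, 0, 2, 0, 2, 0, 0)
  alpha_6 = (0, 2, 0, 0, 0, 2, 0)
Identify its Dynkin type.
Compute the Cartan integers a_ij = 2(alpha_i, alpha_j)/(alpha_j, alpha_j); the resulting 6x6 Cartan matrix is
[[2, 0, 0, -1, 0, -1], [0, 2, -1, 0, 0, -1], [0, -2, 2, 0, 0, 0], [-1, 0, 0, 2, -1, 0], [0, 0, 0, -1, 2, 0], [-1, -1, 0, 0, 0, 2]].
The roots have two lengths (squared-length ratio 2:1); the short ones are alpha_{1,2,4,5,6}. The associated Dynkin diagram is a chain of 6 nodes with a double edge at one end; the terminal node there is the unique long simple root (C_6), so the type is C_6 (the algebra sp(12)).

C_6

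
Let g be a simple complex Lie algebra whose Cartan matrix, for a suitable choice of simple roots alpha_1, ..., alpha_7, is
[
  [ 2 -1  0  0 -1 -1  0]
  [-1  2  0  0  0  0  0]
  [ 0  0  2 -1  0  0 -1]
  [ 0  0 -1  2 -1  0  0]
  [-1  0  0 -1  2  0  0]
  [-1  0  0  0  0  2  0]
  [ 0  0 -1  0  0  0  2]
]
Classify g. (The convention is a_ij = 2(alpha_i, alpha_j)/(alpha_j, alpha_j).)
D7

The matrix has rank 7 with 2's on the diagonal. Reading the off-diagonal entries as Dynkin edges (a single edge where a_ij = a_ji = -1; a double or triple edge where a_ij * a_ji = 2 or 3), the diagram is a chain of 5 nodes with a fork of two nodes at one end (D_7). One simple-root ordering that puts it in standard form is (alpha_7, alpha_3, alpha_4, alpha_5, alpha_1, alpha_2, alpha_6). So the algebra is type D_7, i.e. so(14).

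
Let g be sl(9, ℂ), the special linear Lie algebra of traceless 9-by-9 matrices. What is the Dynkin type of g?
A_8

This is sl(9), which has dimension 9^2 - 1 = 80 and rank 9 - 1 = 8 (a Cartan subalgebra is the diagonal traceless matrices). In the classification of classical Lie algebras, the special linear algebra sl(n+1) has type A_n; here n = 8, so the Dynkin diagram is a chain of 8 nodes with single edges (A_8). Hence the type is A_8.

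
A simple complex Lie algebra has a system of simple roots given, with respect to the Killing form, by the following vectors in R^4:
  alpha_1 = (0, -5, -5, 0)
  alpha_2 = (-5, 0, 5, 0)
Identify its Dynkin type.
A2

Compute the Cartan integers a_ij = 2(alpha_i, alpha_j)/(alpha_j, alpha_j); the resulting 2x2 Cartan matrix is
[[2, -1], [-1, 2]].
All simple roots have the same length, so the diagram is simply laced. The associated Dynkin diagram is a chain of 2 nodes with single edges (A_2), so the type is A_2 (the algebra sl(3)).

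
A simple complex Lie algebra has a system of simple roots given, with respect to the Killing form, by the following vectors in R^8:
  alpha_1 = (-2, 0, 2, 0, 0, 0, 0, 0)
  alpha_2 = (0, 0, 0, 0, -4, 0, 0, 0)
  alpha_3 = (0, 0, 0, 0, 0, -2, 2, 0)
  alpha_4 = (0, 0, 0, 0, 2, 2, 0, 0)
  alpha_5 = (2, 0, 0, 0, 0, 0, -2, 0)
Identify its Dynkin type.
Compute the Cartan integers a_ij = 2(alpha_i, alpha_j)/(alpha_j, alpha_j); the resulting 5x5 Cartan matrix is
[[2, 0, 0, 0, -1], [0, 2, 0, -2, 0], [0, 0, 2, -1, -1], [0, -1, -1, 2, 0], [-1, 0, -1, 0, 2]].
The roots have two lengths (squared-length ratio 2:1); the short ones are alpha_{1,3,4,5}. The associated Dynkin diagram is a chain of 5 nodes with a double edge at one end; the terminal node there is the unique long simple root (C_5), so the type is C_5 (the algebra sp(10)).

C5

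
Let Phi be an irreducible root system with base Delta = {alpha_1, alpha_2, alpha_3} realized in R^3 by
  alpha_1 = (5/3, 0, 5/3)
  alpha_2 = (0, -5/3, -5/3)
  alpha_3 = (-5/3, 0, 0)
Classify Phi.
B3

Compute the Cartan integers a_ij = 2(alpha_i, alpha_j)/(alpha_j, alpha_j); the resulting 3x3 Cartan matrix is
[[2, -1, -2], [-1, 2, 0], [-1, 0, 2]].
The roots have two lengths (squared-length ratio 2:1); the short ones are alpha_{3}. The associated Dynkin diagram is a chain of 3 nodes with a double edge at one end; the terminal node there is the unique short simple root (B_3), so the type is B_3 (the algebra so(7)).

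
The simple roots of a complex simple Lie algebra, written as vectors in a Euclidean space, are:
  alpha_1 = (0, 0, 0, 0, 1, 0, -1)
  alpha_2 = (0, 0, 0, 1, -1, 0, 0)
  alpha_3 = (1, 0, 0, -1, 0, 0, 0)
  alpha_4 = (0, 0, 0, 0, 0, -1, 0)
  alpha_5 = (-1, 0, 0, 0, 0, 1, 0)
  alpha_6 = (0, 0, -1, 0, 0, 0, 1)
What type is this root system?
B6

Compute the Cartan integers a_ij = 2(alpha_i, alpha_j)/(alpha_j, alpha_j); the resulting 6x6 Cartan matrix is
[[2, -1, 0, 0, 0, -1], [-1, 2, -1, 0, 0, 0], [0, -1, 2, 0, -1, 0], [0, 0, 0, 2, -1, 0], [0, 0, -1, -2, 2, 0], [-1, 0, 0, 0, 0, 2]].
The roots have two lengths (squared-length ratio 2:1); the short ones are alpha_{4}. The associated Dynkin diagram is a chain of 6 nodes with a double edge at one end; the terminal node there is the unique short simple root (B_6), so the type is B_6 (the algebra so(13)).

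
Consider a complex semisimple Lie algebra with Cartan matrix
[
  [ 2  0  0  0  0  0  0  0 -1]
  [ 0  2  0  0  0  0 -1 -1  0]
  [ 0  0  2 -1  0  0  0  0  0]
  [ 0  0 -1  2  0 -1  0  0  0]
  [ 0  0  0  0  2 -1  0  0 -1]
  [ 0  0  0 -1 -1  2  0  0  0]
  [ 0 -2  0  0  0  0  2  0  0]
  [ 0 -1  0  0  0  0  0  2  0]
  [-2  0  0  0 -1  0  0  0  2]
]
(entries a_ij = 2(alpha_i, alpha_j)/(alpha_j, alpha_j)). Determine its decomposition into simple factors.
The diagram associated to this matrix has two connected components: the simple roots {alpha_1, alpha_3, alpha_4, alpha_5, alpha_6, alpha_9} form a chain of 6 nodes with a double edge at one end; the terminal node there is the unique short simple root (B_6), and {alpha_2, alpha_7, alpha_8} form a chain of 3 nodes with a double edge at one end; the terminal node there is the unique long simple root (C_3). A semisimple Lie algebra decomposes uniquely as the direct sum of simple ideals, one per connected component of its Dynkin diagram, so g ≅ B_6 ⊕ C_3 (dimension 78 + 21 = 99).

B_6 (so(13)) ⊕ C_3 (sp(6))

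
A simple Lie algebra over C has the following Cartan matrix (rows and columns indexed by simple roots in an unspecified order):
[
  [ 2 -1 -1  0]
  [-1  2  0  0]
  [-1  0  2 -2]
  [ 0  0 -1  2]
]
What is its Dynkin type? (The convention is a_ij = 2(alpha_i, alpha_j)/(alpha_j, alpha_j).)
The matrix has rank 4 with 2's on the diagonal. Reading the off-diagonal entries as Dynkin edges (a single edge where a_ij = a_ji = -1; a double or triple edge where a_ij * a_ji = 2 or 3), the diagram is a chain of 4 nodes with a double edge at one end; the terminal node there is the unique short simple root (B_4). One simple-root ordering that puts it in standard form is (alpha_2, alpha_1, alpha_3, alpha_4). So the algebra is type B_4, i.e. so(9).

B_4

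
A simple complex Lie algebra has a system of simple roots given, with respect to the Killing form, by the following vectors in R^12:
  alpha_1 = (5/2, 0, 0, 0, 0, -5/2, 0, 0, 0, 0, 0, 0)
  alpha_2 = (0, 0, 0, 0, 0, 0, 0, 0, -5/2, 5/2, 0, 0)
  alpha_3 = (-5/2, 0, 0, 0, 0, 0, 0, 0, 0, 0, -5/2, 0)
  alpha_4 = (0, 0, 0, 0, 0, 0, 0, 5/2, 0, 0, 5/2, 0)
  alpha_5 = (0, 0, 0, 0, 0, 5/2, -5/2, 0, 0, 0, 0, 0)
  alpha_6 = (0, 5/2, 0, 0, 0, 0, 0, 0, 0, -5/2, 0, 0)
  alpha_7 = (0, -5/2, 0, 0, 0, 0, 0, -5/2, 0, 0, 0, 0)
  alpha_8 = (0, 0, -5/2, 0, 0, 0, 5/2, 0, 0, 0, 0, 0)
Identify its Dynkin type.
A_8

Compute the Cartan integers a_ij = 2(alpha_i, alpha_j)/(alpha_j, alpha_j); the resulting 8x8 Cartan matrix is
[[2, 0, -1, 0, -1, 0, 0, 0], [0, 2, 0, 0, 0, -1, 0, 0], [-1, 0, 2, -1, 0, 0, 0, 0], [0, 0, -1, 2, 0, 0, -1, 0], [-1, 0, 0, 0, 2, 0, 0, -1], [0, -1, 0, 0, 0, 2, -1, 0], [0, 0, 0, -1, 0, -1, 2, 0], [0, 0, 0, 0, -1, 0, 0, 2]].
All simple roots have the same length, so the diagram is simply laced. The associated Dynkin diagram is a chain of 8 nodes with single edges (A_8), so the type is A_8 (the algebra sl(9)).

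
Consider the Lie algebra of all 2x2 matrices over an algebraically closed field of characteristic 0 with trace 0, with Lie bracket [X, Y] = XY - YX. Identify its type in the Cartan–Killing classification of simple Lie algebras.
A1

This is sl(2), which has dimension 2^2 - 1 = 3 and rank 2 - 1 = 1 (a Cartan subalgebra is the diagonal traceless matrices). In the classification of classical Lie algebras, the special linear algebra sl(n+1) has type A_n; here n = 1, so the Dynkin diagram is a chain of 1 nodes with single edges (A_1). Hence the type is A_1.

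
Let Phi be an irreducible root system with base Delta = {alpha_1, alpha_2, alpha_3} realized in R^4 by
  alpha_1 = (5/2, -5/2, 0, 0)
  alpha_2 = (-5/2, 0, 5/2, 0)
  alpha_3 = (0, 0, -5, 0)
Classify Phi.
Compute the Cartan integers a_ij = 2(alpha_i, alpha_j)/(alpha_j, alpha_j); the resulting 3x3 Cartan matrix is
[[2, -1, 0], [-1, 2, -1], [0, -2, 2]].
The roots have two lengths (squared-length ratio 2:1); the short ones are alpha_{1,2}. The associated Dynkin diagram is a chain of 3 nodes with a double edge at one end; the terminal node there is the unique long simple root (C_3), so the type is C_3 (the algebra sp(6)).

type C_3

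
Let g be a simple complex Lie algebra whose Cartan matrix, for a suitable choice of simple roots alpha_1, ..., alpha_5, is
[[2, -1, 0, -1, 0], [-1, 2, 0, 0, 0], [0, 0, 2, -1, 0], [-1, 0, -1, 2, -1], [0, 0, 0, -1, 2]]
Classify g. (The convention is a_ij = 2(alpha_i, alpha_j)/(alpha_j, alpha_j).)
The matrix has rank 5 with 2's on the diagonal. Reading the off-diagonal entries as Dynkin edges (a single edge where a_ij = a_ji = -1; a double or triple edge where a_ij * a_ji = 2 or 3), the diagram is a chain of 3 nodes with a fork of two nodes at one end (D_5). One simple-root ordering that puts it in standard form is (alpha_2, alpha_1, alpha_4, alpha_3, alpha_5). So the algebra is type D_5, i.e. so(10).

D5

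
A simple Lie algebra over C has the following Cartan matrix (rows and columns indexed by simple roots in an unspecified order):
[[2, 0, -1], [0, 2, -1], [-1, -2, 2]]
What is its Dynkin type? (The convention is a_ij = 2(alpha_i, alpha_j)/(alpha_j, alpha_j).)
B_3 (so(7))

The matrix has rank 3 with 2's on the diagonal. Reading the off-diagonal entries as Dynkin edges (a single edge where a_ij = a_ji = -1; a double or triple edge where a_ij * a_ji = 2 or 3), the diagram is a chain of 3 nodes with a double edge at one end; the terminal node there is the unique short simple root (B_3). One simple-root ordering that puts it in standard form is (alpha_1, alpha_3, alpha_2). So the algebra is type B_3, i.e. so(7).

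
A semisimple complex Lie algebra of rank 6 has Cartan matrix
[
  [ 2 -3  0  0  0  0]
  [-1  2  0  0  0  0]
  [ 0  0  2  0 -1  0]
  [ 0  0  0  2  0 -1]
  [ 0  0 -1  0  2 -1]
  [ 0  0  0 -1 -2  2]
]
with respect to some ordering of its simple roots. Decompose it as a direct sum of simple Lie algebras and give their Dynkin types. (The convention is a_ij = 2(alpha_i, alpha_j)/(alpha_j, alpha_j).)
F_4 + G_2

The diagram associated to this matrix has two connected components: the simple roots {alpha_3, alpha_4, alpha_5, alpha_6} form a chain of 4 nodes with a double edge between the middle two (F_4), and {alpha_1, alpha_2} form two nodes joined by a triple edge (G_2). A semisimple Lie algebra decomposes uniquely as the direct sum of simple ideals, one per connected component of its Dynkin diagram, so g ≅ F_4 ⊕ G_2 (dimension 52 + 14 = 66).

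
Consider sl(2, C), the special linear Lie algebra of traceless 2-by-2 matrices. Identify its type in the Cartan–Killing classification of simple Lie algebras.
This is sl(2), which has dimension 2^2 - 1 = 3 and rank 2 - 1 = 1 (a Cartan subalgebra is the diagonal traceless matrices). In the classification of classical Lie algebras, the special linear algebra sl(n+1) has type A_n; here n = 1, so the Dynkin diagram is a chain of 1 nodes with single edges (A_1). Hence the type is A_1.

A_1 (sl(2))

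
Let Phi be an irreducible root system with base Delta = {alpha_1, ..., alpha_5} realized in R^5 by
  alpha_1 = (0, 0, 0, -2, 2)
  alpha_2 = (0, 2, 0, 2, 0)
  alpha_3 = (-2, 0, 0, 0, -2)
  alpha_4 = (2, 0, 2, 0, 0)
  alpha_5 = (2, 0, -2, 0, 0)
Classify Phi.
Compute the Cartan integers a_ij = 2(alpha_i, alpha_j)/(alpha_j, alpha_j); the resulting 5x5 Cartan matrix is
[[2, -1, -1, 0, 0], [-1, 2, 0, 0, 0], [-1, 0, 2, -1, -1], [0, 0, -1, 2, 0], [0, 0, -1, 0, 2]].
All simple roots have the same length, so the diagram is simply laced. The associated Dynkin diagram is a chain of 3 nodes with a fork of two nodes at one end (D_5), so the type is D_5 (the algebra so(10)).

type D_5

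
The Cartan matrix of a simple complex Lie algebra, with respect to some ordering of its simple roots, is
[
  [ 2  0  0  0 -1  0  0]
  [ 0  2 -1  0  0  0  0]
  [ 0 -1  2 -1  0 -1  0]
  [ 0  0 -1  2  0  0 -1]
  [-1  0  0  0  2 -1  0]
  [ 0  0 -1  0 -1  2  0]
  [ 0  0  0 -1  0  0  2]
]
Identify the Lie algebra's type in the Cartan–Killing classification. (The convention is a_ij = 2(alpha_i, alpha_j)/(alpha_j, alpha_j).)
type E_7

The matrix has rank 7 with 2's on the diagonal. Reading the off-diagonal entries as Dynkin edges (a single edge where a_ij = a_ji = -1; a double or triple edge where a_ij * a_ji = 2 or 3), the diagram is a chain of 6 nodes with one extra node attached to the third node from one end (E_7). One simple-root ordering that puts it in standard form is (alpha_7, alpha_2, alpha_4, alpha_3, alpha_6, alpha_5, alpha_1). So the algebra is type E_7.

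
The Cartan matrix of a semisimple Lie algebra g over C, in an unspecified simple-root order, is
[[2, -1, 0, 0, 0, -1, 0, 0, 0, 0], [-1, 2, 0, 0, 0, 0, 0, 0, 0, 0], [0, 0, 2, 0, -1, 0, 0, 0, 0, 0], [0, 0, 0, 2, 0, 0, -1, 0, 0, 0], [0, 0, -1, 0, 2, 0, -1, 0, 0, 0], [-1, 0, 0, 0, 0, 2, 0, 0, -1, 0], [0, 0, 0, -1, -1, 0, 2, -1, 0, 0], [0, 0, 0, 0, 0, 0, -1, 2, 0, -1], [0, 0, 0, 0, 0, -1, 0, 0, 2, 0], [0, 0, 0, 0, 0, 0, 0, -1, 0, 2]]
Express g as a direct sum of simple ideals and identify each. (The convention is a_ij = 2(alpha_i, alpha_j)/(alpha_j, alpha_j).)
The diagram associated to this matrix has two connected components: the simple roots {alpha_1, alpha_2, alpha_6, alpha_9} form a chain of 4 nodes with single edges (A_4), and {alpha_3, alpha_4, alpha_5, alpha_7, alpha_8, alpha_10} form a chain of 5 nodes with one extra node attached to the third node from one end (E_6). A semisimple Lie algebra decomposes uniquely as the direct sum of simple ideals, one per connected component of its Dynkin diagram, so g ≅ A_4 ⊕ E_6 (dimension 24 + 78 = 102).

A_4 + E_6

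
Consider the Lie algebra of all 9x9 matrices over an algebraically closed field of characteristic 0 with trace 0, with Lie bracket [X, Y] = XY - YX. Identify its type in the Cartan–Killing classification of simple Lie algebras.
A_8

This is sl(9), which has dimension 9^2 - 1 = 80 and rank 9 - 1 = 8 (a Cartan subalgebra is the diagonal traceless matrices). In the classification of classical Lie algebras, the special linear algebra sl(n+1) has type A_n; here n = 8, so the Dynkin diagram is a chain of 8 nodes with single edges (A_8). Hence the type is A_8.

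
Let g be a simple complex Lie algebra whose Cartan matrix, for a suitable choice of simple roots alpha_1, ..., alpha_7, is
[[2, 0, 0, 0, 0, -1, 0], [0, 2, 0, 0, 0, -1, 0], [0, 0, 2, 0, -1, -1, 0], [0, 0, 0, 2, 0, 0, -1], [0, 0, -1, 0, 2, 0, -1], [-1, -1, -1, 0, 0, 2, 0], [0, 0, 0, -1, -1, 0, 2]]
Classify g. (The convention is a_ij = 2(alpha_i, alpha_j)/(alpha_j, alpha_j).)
The matrix has rank 7 with 2's on the diagonal. Reading the off-diagonal entries as Dynkin edges (a single edge where a_ij = a_ji = -1; a double or triple edge where a_ij * a_ji = 2 or 3), the diagram is a chain of 5 nodes with a fork of two nodes at one end (D_7). One simple-root ordering that puts it in standard form is (alpha_4, alpha_7, alpha_5, alpha_3, alpha_6, alpha_1, alpha_2). So the algebra is type D_7, i.e. so(14).

type D_7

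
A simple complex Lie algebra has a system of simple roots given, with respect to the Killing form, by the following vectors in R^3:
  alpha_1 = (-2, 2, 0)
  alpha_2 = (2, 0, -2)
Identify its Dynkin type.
A_2

Compute the Cartan integers a_ij = 2(alpha_i, alpha_j)/(alpha_j, alpha_j); the resulting 2x2 Cartan matrix is
[[2, -1], [-1, 2]].
All simple roots have the same length, so the diagram is simply laced. The associated Dynkin diagram is a chain of 2 nodes with single edges (A_2), so the type is A_2 (the algebra sl(3)).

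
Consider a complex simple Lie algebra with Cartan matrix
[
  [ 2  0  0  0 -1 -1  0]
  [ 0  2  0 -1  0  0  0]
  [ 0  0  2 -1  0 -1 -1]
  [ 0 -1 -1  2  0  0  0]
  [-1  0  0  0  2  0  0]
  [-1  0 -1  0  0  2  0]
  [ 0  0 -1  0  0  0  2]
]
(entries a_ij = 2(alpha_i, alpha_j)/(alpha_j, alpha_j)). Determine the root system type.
type E_7

The matrix has rank 7 with 2's on the diagonal. Reading the off-diagonal entries as Dynkin edges (a single edge where a_ij = a_ji = -1; a double or triple edge where a_ij * a_ji = 2 or 3), the diagram is a chain of 6 nodes with one extra node attached to the third node from one end (E_7). One simple-root ordering that puts it in standard form is (alpha_2, alpha_7, alpha_4, alpha_3, alpha_6, alpha_1, alpha_5). So the algebra is type E_7.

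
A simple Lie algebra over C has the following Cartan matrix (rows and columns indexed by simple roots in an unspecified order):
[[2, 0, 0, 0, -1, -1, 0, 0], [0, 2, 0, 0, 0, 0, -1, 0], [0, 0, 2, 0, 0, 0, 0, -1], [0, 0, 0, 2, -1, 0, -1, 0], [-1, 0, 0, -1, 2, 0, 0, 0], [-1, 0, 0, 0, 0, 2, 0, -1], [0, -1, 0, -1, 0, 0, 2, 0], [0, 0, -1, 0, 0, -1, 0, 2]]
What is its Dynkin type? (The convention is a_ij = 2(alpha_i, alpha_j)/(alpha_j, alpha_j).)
The matrix has rank 8 with 2's on the diagonal. Reading the off-diagonal entries as Dynkin edges (a single edge where a_ij = a_ji = -1; a double or triple edge where a_ij * a_ji = 2 or 3), the diagram is a chain of 8 nodes with single edges (A_8). One simple-root ordering that puts it in standard form is (alpha_3, alpha_8, alpha_6, alpha_1, alpha_5, alpha_4, alpha_7, alpha_2). So the algebra is type A_8, i.e. sl(9).

A_8 (sl(9))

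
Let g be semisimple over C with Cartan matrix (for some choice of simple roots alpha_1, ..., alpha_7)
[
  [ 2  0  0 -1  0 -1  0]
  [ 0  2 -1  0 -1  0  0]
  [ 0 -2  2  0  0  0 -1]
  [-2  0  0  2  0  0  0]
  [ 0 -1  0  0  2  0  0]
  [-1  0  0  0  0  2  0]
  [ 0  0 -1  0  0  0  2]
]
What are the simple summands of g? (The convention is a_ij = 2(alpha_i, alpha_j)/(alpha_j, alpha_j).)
C3 + F4

The diagram associated to this matrix has two connected components: the simple roots {alpha_1, alpha_4, alpha_6} form a chain of 3 nodes with a double edge at one end; the terminal node there is the unique long simple root (C_3), and {alpha_2, alpha_3, alpha_5, alpha_7} form a chain of 4 nodes with a double edge between the middle two (F_4). A semisimple Lie algebra decomposes uniquely as the direct sum of simple ideals, one per connected component of its Dynkin diagram, so g ≅ C_3 ⊕ F_4 (dimension 21 + 52 = 73).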